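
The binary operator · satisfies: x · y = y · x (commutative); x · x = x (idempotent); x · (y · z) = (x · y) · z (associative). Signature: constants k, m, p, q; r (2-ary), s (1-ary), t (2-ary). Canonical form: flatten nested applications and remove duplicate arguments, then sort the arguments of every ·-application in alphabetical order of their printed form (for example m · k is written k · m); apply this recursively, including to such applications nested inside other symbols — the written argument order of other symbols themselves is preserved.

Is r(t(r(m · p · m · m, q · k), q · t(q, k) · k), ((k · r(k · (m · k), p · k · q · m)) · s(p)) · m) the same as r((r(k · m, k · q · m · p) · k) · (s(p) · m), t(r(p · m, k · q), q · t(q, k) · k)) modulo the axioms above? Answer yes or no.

Answer: no — r(t(r(m · p, k · q), k · q · t(q, k)), k · m · r(k · m, k · m · p · q) · s(p)) vs r(k · m · r(k · m, k · m · p · q) · s(p), t(r(m · p, k · q), k · q · t(q, k)))

Derivation:
Left:  r(t(r(m · p · m · m, q · k), q · t(q, k) · k), ((k · r(k · (m · k), p · k · q · m)) · s(p)) · m)
  Descend into:  ((k · r(k · (m · k), p · k · q · m)) · s(p)) · m
  Un-nest:  k · r(k · (m · k), p · k · q · m) · s(p) · m
  Simplify inside:  r(k · (m · k), p · k · q · m)  →  r(k · m, k · m · p · q)
  Sort arguments:  k · m · r(k · m, k · m · p · q) · s(p)
  Rebuild:  r(t(r(m · p, k · q), k · q · t(q, k)), k · m · r(k · m, k · m · p · q) · s(p))
Right:  r((r(k · m, k · q · m · p) · k) · (s(p) · m), t(r(p · m, k · q), q · t(q, k) · k))
  Descend into:  (r(k · m, k · q · m · p) · k) · (s(p) · m)
  Flatten:  r(k · m, k · q · m · p) · k · s(p) · m
  Simplify inside:  r(k · m, k · q · m · p)  →  r(k · m, k · m · p · q)
  Sort arguments:  k · m · r(k · m, k · m · p · q) · s(p)
  Put back:  r(k · m · r(k · m, k · m · p · q) · s(p), t(r(m · p, k · q), k · q · t(q, k)))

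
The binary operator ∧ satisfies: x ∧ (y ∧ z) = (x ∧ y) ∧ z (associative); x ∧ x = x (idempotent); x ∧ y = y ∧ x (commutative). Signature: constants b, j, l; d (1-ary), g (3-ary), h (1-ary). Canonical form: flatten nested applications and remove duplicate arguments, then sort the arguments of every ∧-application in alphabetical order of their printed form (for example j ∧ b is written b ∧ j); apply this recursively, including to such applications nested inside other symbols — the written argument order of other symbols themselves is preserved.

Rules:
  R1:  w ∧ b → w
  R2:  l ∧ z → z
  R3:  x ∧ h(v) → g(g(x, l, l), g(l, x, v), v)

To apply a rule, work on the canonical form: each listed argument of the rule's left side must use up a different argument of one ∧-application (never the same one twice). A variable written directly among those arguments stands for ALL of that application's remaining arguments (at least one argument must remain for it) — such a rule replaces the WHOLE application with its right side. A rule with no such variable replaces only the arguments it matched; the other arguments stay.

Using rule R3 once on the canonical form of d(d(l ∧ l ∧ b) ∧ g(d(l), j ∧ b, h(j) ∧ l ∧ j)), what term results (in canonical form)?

Answer: d(d(b ∧ l) ∧ g(d(l), b ∧ j, g(g(j ∧ l, l, l), g(l, j ∧ l, j), j)))

Derivation:
Canonical form:  d(d(b ∧ l) ∧ g(d(l), b ∧ j, h(j) ∧ j ∧ l))
R3 matches:  uses h(j);  v := j, x := j ∧ l
The extension variable absorbs all remaining arguments, so the whole application is rewritten.
Result:  d(d(b ∧ l) ∧ g(d(l), b ∧ j, g(g(j ∧ l, l, l), g(l, j ∧ l, j), j)))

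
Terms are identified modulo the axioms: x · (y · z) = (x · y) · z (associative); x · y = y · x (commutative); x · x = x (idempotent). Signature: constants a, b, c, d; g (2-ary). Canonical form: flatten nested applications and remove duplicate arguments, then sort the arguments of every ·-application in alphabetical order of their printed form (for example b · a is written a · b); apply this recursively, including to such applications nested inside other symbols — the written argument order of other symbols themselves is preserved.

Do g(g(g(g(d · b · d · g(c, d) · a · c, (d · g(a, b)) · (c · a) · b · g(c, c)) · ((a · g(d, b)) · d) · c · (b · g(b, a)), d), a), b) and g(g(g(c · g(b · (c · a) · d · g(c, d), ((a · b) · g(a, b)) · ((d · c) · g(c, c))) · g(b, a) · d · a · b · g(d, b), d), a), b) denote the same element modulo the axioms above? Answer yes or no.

Left:  g(g(g(g(d · b · d · g(c, d) · a · c, (d · g(a, b)) · (c · a) · b · g(c, c)) · ((a · g(d, b)) · d) · c · (b · g(b, a)), d), a), b)
  Focus inside:  g(d · b · d · g(c, d) · a · c, (d · g(a, b)) · (c · a) · b · g(c, c)) · ((a · g(d, b)) · d) · c · (b · g(b, a))
  Merge nested applications:  g(d · b · d · g(c, d) · a · c, (d · g(a, b)) · (c · a) · b · g(c, c)) · a · g(d, b) · d · c · b · g(b, a)
  Canonicalize subterm:  g(d · b · d · g(c, d) · a · c, (d · g(a, b)) · (c · a) · b · g(c, c))  →  g(a · b · c · d · g(c, d), a · b · c · d · g(a, b) · g(c, c))
  Sort:  a · b · c · d · g(a · b · c · d · g(c, d), a · b · c · d · g(a, b) · g(c, c)) · g(b, a) · g(d, b)
  Put back:  g(g(g(a · b · c · d · g(a · b · c · d · g(c, d), a · b · c · d · g(a, b) · g(c, c)) · g(b, a) · g(d, b), d), a), b)
Right:  g(g(g(c · g(b · (c · a) · d · g(c, d), ((a · b) · g(a, b)) · ((d · c) · g(c, c))) · g(b, a) · d · a · b · g(d, b), d), a), b)
  Focus inside:  c · g(b · (c · a) · d · g(c, d), ((a · b) · g(a, b)) · ((d · c) · g(c, c))) · g(b, a) · d · a · b · g(d, b)
  Inside:  g(b · (c · a) · d · g(c, d), ((a · b) · g(a, b)) · ((d · c) · g(c, c)))  →  g(a · b · c · d · g(c, d), a · b · c · d · g(a, b) · g(c, c))
  Sort arguments:  a · b · c · d · g(a · b · c · d · g(c, d), a · b · c · d · g(a, b) · g(c, c)) · g(b, a) · g(d, b)
  Rebuild:  g(g(g(a · b · c · d · g(a · b · c · d · g(c, d), a · b · c · d · g(a, b) · g(c, c)) · g(b, a) · g(d, b), d), a), b)

Answer: yes — both canonical forms are g(g(g(a · b · c · d · g(a · b · c · d · g(c, d), a · b · c · d · g(a, b) · g(c, c)) · g(b, a) · g(d, b), d), a), b)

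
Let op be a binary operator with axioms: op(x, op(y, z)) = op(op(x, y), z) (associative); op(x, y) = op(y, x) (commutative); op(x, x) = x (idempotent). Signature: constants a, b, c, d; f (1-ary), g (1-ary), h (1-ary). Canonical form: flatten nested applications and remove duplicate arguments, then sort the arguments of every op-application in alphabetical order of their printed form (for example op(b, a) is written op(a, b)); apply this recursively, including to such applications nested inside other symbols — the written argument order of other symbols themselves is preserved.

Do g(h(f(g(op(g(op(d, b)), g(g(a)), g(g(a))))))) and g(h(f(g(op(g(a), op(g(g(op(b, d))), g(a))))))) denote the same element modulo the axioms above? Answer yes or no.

Left:  g(h(f(g(op(g(op(d, b)), g(g(a)), g(g(a)))))))
  Work inside:  op(g(op(d, b)), g(g(a)), g(g(a)))
  Inside:  g(op(d, b))  →  g(op(b, d))
  Drop duplicates:  drop duplicate g(g(a))
  Sort arguments:  op(g(g(a)), g(op(b, d)))
  Reassemble:  g(h(f(g(op(g(g(a)), g(op(b, d)))))))
Right:  g(h(f(g(op(g(a), op(g(g(op(b, d))), g(a)))))))
  Focus inside:  op(g(a), op(g(g(op(b, d))), g(a)))
  Flatten:  op(g(a), g(g(op(b, d))), g(a))
  Drop duplicates:  drop duplicate g(a)
  Order the arguments:  op(g(a), g(g(op(b, d))))
  Put back:  g(h(f(g(op(g(a), g(g(op(b, d))))))))

Answer: no — g(h(f(g(op(g(g(a)), g(op(b, d))))))) vs g(h(f(g(op(g(a), g(g(op(b, d))))))))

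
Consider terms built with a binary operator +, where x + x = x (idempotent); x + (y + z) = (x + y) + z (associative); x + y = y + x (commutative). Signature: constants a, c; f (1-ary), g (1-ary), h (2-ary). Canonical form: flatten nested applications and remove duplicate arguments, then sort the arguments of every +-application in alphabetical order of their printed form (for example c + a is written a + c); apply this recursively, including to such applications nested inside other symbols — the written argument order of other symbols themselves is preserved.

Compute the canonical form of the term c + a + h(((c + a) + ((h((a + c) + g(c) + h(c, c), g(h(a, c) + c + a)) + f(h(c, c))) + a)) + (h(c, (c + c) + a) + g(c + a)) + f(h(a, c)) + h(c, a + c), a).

Answer: a + c + h(a + c + f(h(a, c)) + f(h(c, c)) + g(a + c) + h(a + c + g(c) + h(c, c), g(a + c + h(a, c))) + h(c, a + c), a)

Derivation:
Canonicalize subterm:  h(((c + a) + ((h((a + c) + g(c) + h(c, c), g(h(a, c) + c + a)) + f(h(c, c))) + a)) + (h(c, (c + c) + a) + g(c + a)) + f(h(a, c)) + h(c, a + c), a)  →  h(a + c + f(h(a, c)) + f(h(c, c)) + g(a + c) + h(a + c + g(c) + h(c, c), g(a + c + h(a, c))) + h(c, a + c), a)
Sort arguments:  a + c + h(a + c + f(h(a, c)) + f(h(c, c)) + g(a + c) + h(a + c + g(c) + h(c, c), g(a + c + h(a, c))) + h(c, a + c), a)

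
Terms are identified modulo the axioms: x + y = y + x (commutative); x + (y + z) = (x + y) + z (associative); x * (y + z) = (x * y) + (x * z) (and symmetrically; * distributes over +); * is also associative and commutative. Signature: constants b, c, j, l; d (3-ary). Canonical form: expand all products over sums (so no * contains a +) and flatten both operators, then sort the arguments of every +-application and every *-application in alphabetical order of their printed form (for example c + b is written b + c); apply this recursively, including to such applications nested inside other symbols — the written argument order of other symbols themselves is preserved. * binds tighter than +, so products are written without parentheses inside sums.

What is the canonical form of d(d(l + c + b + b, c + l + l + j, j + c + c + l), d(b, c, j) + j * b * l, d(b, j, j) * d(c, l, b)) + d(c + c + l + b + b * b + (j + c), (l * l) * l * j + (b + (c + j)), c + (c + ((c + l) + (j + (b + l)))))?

Answer: d(b + b * b + c + c + c + j + l, b + c + j + j * l * l * l, b + c + c + c + j + l + l) + d(d(b + b + c + l, c + j + l + l, c + c + j + l), b * j * l + d(b, c, j), d(b, j, j) * d(c, l, b))

Derivation:
Un-nest:  d(d(b + b + c + l, c + j + l + l, c + c + j + l), b * j * l + d(b, c, j), d(b, j, j) * d(c, l, b)) + d(b + b * b + c + c + c + j + l, b + c + j + j * l * l * l, b + c + c + c + j + l + l)
Order the arguments:  d(b + b * b + c + c + c + j + l, b + c + j + j * l * l * l, b + c + c + c + j + l + l) + d(d(b + b + c + l, c + j + l + l, c + c + j + l), b * j * l + d(b, c, j), d(b, j, j) * d(c, l, b))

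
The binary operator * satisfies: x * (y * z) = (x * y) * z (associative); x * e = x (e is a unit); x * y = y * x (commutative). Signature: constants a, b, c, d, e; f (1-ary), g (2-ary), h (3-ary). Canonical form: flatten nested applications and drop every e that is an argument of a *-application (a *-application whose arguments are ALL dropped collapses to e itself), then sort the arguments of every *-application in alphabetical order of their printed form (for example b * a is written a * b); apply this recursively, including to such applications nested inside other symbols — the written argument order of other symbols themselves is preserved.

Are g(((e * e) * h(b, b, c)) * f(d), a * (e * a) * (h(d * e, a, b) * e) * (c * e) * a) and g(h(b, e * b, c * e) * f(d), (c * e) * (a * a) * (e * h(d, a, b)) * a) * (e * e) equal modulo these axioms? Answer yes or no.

Left:  g(((e * e) * h(b, b, c)) * f(d), a * (e * a) * (h(d * e, a, b) * e) * (c * e) * a)
  Work inside:  a * (e * a) * (h(d * e, a, b) * e) * (c * e) * a
  Merge nested applications:  a * e * a * h(d * e, a, b) * e * c * e * a
  Inside:  h(d * e, a, b)  →  h(d, a, b)
  Units out:  drop e (×3)
  Sort arguments:  a * a * a * c * h(d, a, b)
  Reassemble:  g(f(d) * h(b, b, c), a * a * a * c * h(d, a, b))
Right:  g(h(b, e * b, c * e) * f(d), (c * e) * (a * a) * (e * h(d, a, b)) * a) * (e * e)
  Un-nest:  g(h(b, e * b, c * e) * f(d), (c * e) * (a * a) * (e * h(d, a, b)) * a) * e * e
  Canonicalize subterm:  g(h(b, e * b, c * e) * f(d), (c * e) * (a * a) * (e * h(d, a, b)) * a)  →  g(f(d) * h(b, b, c), a * a * a * c * h(d, a, b))
  Units out:  drop e (×2)
  Order the arguments:  g(f(d) * h(b, b, c), a * a * a * c * h(d, a, b))

Answer: yes — both canonical forms are g(f(d) * h(b, b, c), a * a * a * c * h(d, a, b))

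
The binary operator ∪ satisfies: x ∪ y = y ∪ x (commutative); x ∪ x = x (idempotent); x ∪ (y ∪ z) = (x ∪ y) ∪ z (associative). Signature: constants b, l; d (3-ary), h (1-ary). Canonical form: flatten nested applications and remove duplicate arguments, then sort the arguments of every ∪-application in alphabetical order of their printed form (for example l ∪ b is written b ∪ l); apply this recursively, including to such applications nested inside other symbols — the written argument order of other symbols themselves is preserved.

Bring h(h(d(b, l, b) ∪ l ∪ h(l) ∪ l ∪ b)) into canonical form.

Answer: h(h(b ∪ d(b, l, b) ∪ h(l) ∪ l))

Derivation:
Descend into:  d(b, l, b) ∪ l ∪ h(l) ∪ l ∪ b
Deduplicate:  drop duplicate l
Order the arguments:  b ∪ d(b, l, b) ∪ h(l) ∪ l
Rebuild:  h(h(b ∪ d(b, l, b) ∪ h(l) ∪ l))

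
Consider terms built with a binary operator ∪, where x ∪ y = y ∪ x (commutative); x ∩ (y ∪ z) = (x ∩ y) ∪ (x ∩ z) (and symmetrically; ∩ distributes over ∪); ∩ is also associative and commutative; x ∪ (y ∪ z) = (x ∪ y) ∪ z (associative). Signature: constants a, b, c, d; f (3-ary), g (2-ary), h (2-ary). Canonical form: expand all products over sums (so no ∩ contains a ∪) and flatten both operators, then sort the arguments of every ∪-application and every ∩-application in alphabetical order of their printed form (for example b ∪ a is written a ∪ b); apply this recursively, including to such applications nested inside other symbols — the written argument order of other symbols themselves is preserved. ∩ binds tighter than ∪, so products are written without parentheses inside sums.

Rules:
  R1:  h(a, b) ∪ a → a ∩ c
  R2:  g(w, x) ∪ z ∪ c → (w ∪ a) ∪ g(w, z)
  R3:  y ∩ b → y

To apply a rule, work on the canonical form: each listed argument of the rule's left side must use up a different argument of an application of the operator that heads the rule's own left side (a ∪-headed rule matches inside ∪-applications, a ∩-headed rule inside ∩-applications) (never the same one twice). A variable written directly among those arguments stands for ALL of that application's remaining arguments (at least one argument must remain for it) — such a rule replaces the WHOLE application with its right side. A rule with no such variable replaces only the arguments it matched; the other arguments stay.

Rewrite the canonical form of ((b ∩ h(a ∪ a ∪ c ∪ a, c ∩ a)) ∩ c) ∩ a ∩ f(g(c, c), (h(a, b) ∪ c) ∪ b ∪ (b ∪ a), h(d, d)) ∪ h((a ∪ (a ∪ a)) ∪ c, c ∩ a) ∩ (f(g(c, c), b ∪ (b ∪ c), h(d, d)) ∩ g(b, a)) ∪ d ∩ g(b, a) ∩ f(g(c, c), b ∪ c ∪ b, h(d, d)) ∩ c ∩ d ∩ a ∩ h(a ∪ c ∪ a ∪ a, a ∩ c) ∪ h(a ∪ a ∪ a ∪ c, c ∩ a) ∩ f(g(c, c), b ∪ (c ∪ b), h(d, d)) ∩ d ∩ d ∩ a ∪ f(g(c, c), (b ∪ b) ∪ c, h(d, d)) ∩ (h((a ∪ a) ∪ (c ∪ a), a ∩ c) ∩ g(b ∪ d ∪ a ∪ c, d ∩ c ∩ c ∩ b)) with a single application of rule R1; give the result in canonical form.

Answer: a ∩ b ∩ c ∩ f(g(c, c), a ∩ c ∪ b ∪ b ∪ c, h(d, d)) ∩ h(a ∪ a ∪ a ∪ c, a ∩ c) ∪ a ∩ c ∩ d ∩ d ∩ f(g(c, c), b ∪ b ∪ c, h(d, d)) ∩ g(b, a) ∩ h(a ∪ a ∪ a ∪ c, a ∩ c) ∪ a ∩ d ∩ d ∩ f(g(c, c), b ∪ b ∪ c, h(d, d)) ∩ h(a ∪ a ∪ a ∪ c, a ∩ c) ∪ f(g(c, c), b ∪ b ∪ c, h(d, d)) ∩ g(a ∪ b ∪ c ∪ d, b ∩ c ∩ c ∩ d) ∩ h(a ∪ a ∪ a ∪ c, a ∩ c) ∪ f(g(c, c), b ∪ b ∪ c, h(d, d)) ∩ g(b, a) ∩ h(a ∪ a ∪ a ∪ c, a ∩ c)

Derivation:
Canonical form:  a ∩ b ∩ c ∩ f(g(c, c), a ∪ b ∪ b ∪ c ∪ h(a, b), h(d, d)) ∩ h(a ∪ a ∪ a ∪ c, a ∩ c) ∪ a ∩ c ∩ d ∩ d ∩ f(g(c, c), b ∪ b ∪ c, h(d, d)) ∩ g(b, a) ∩ h(a ∪ a ∪ a ∪ c, a ∩ c) ∪ a ∩ d ∩ d ∩ f(g(c, c), b ∪ b ∪ c, h(d, d)) ∩ h(a ∪ a ∪ a ∪ c, a ∩ c) ∪ f(g(c, c), b ∪ b ∪ c, h(d, d)) ∩ g(a ∪ b ∪ c ∪ d, b ∩ c ∩ c ∩ d) ∩ h(a ∪ a ∪ a ∪ c, a ∩ c) ∪ f(g(c, c), b ∪ b ∪ c, h(d, d)) ∩ g(b, a) ∩ h(a ∪ a ∪ a ∪ c, a ∩ c)
R1 matches:  uses a, h(a, b)
Giving:  a ∩ b ∩ c ∩ f(g(c, c), a ∩ c ∪ b ∪ b ∪ c, h(d, d)) ∩ h(a ∪ a ∪ a ∪ c, a ∩ c) ∪ a ∩ c ∩ d ∩ d ∩ f(g(c, c), b ∪ b ∪ c, h(d, d)) ∩ g(b, a) ∩ h(a ∪ a ∪ a ∪ c, a ∩ c) ∪ a ∩ d ∩ d ∩ f(g(c, c), b ∪ b ∪ c, h(d, d)) ∩ h(a ∪ a ∪ a ∪ c, a ∩ c) ∪ f(g(c, c), b ∪ b ∪ c, h(d, d)) ∩ g(a ∪ b ∪ c ∪ d, b ∩ c ∩ c ∩ d) ∩ h(a ∪ a ∪ a ∪ c, a ∩ c) ∪ f(g(c, c), b ∪ b ∪ c, h(d, d)) ∩ g(b, a) ∩ h(a ∪ a ∪ a ∪ c, a ∩ c)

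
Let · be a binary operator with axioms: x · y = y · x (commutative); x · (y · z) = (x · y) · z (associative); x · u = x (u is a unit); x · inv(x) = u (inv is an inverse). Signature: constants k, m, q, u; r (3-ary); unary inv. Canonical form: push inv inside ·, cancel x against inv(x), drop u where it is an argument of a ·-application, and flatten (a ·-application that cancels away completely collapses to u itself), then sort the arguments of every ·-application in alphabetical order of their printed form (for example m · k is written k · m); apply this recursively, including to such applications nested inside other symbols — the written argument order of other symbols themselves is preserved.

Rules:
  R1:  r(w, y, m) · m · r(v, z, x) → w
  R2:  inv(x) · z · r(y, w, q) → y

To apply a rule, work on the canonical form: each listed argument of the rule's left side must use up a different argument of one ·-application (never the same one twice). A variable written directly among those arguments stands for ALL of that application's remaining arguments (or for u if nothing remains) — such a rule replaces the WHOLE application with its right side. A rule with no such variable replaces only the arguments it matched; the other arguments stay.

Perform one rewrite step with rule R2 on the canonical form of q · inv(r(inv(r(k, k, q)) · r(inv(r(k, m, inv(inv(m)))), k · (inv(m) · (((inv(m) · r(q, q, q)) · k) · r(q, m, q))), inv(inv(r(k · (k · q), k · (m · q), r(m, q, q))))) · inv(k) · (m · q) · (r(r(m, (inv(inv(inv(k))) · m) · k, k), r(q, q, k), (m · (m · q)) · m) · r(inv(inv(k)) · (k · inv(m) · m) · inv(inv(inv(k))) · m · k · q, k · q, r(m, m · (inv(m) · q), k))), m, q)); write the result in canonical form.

Canonical form:  inv(r(inv(k) · inv(r(k, k, q)) · m · q · r(inv(r(k, m, m)), inv(m) · inv(m) · k · k · r(q, m, q) · r(q, q, q), r(k · k · q, k · m · q, r(m, q, q))) · r(k · k · m · q, k · q, r(m, q, k)) · r(r(m, m, k), r(q, q, k), m · m · m · q), m, q)) · q
Apply R2:  consuming inv(m), r(q, m, q);  w := m, x := m, y := q, z := inv(m) · k · k · r(q, q, q)
The variable takes the whole remainder — replace the entire application.
New term:  inv(r(inv(k) · inv(r(k, k, q)) · m · q · r(inv(r(k, m, m)), q, r(k · k · q, k · m · q, r(m, q, q))) · r(k · k · m · q, k · q, r(m, q, k)) · r(r(m, m, k), r(q, q, k), m · m · m · q), m, q)) · q

Answer: inv(r(inv(k) · inv(r(k, k, q)) · m · q · r(inv(r(k, m, m)), q, r(k · k · q, k · m · q, r(m, q, q))) · r(k · k · m · q, k · q, r(m, q, k)) · r(r(m, m, k), r(q, q, k), m · m · m · q), m, q)) · q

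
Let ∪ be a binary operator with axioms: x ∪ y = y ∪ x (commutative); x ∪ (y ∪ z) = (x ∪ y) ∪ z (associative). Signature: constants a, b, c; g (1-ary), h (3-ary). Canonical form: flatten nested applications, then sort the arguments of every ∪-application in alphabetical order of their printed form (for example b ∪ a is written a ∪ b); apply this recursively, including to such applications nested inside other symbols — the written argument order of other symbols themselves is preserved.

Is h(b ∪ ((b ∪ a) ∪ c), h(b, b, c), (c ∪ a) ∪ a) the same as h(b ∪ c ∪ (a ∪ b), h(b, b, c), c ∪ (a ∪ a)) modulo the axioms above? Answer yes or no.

Answer: yes — both canonical forms are h(a ∪ b ∪ b ∪ c, h(b, b, c), a ∪ a ∪ c)

Derivation:
Left:  h(b ∪ ((b ∪ a) ∪ c), h(b, b, c), (c ∪ a) ∪ a)
  Work inside:  b ∪ ((b ∪ a) ∪ c)
  Merge nested applications:  b ∪ b ∪ a ∪ c
  Order the arguments:  a ∪ b ∪ b ∪ c
  Put back:  h(a ∪ b ∪ b ∪ c, h(b, b, c), a ∪ a ∪ c)
Right:  h(b ∪ c ∪ (a ∪ b), h(b, b, c), c ∪ (a ∪ a))
  Focus inside:  b ∪ c ∪ (a ∪ b)
  Merge nested applications:  b ∪ c ∪ a ∪ b
  Order the arguments:  a ∪ b ∪ b ∪ c
  Reassemble:  h(a ∪ b ∪ b ∪ c, h(b, b, c), a ∪ a ∪ c)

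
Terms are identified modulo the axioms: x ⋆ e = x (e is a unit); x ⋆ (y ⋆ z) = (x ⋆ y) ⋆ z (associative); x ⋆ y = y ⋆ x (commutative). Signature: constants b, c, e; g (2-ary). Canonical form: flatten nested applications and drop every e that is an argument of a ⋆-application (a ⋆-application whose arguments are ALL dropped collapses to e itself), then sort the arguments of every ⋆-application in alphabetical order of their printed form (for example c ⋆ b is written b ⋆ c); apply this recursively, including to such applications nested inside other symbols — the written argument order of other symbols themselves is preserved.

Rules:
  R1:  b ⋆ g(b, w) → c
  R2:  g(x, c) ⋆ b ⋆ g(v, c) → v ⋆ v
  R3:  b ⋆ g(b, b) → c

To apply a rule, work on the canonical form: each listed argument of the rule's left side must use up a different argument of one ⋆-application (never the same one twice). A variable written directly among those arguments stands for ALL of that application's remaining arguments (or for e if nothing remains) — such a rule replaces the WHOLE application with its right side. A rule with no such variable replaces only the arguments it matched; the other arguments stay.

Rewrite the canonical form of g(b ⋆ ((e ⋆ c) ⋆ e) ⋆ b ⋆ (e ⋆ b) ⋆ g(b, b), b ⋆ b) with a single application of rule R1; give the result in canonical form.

Answer: g(b ⋆ b ⋆ c ⋆ c, b ⋆ b)

Derivation:
Canonical form:  g(b ⋆ b ⋆ b ⋆ c ⋆ g(b, b), b ⋆ b)
Apply R1:  consuming b, g(b, b);  w := b
Result:  g(b ⋆ b ⋆ c ⋆ c, b ⋆ b)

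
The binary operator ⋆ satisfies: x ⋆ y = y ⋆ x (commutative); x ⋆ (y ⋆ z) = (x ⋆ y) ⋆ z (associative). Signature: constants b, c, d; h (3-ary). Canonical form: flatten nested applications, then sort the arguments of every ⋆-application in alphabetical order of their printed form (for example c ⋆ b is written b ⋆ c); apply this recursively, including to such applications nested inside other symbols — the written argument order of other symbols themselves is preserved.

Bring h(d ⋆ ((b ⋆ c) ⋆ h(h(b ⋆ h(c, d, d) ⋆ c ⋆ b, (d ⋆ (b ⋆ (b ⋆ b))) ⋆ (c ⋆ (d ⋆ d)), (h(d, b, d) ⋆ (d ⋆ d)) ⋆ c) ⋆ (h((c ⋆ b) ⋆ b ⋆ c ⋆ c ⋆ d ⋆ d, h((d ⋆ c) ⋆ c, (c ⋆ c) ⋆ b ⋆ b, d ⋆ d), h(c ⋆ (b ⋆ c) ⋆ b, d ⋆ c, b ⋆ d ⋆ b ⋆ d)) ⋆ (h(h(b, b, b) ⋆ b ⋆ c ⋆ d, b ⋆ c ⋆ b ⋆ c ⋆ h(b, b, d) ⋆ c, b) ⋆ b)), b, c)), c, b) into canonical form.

Focus inside:  d ⋆ ((b ⋆ c) ⋆ h(h(b ⋆ h(c, d, d) ⋆ c ⋆ b, (d ⋆ (b ⋆ (b ⋆ b))) ⋆ (c ⋆ (d ⋆ d)), (h(d, b, d) ⋆ (d ⋆ d)) ⋆ c) ⋆ (h((c ⋆ b) ⋆ b ⋆ c ⋆ c ⋆ d ⋆ d, h((d ⋆ c) ⋆ c, (c ⋆ c) ⋆ b ⋆ b, d ⋆ d), h(c ⋆ (b ⋆ c) ⋆ b, d ⋆ c, b ⋆ d ⋆ b ⋆ d)) ⋆ (h(h(b, b, b) ⋆ b ⋆ c ⋆ d, b ⋆ c ⋆ b ⋆ c ⋆ h(b, b, d) ⋆ c, b) ⋆ b)), b, c))
Merge nested applications:  d ⋆ b ⋆ c ⋆ h(h(b ⋆ h(c, d, d) ⋆ c ⋆ b, (d ⋆ (b ⋆ (b ⋆ b))) ⋆ (c ⋆ (d ⋆ d)), (h(d, b, d) ⋆ (d ⋆ d)) ⋆ c) ⋆ (h((c ⋆ b) ⋆ b ⋆ c ⋆ c ⋆ d ⋆ d, h((d ⋆ c) ⋆ c, (c ⋆ c) ⋆ b ⋆ b, d ⋆ d), h(c ⋆ (b ⋆ c) ⋆ b, d ⋆ c, b ⋆ d ⋆ b ⋆ d)) ⋆ (h(h(b, b, b) ⋆ b ⋆ c ⋆ d, b ⋆ c ⋆ b ⋆ c ⋆ h(b, b, d) ⋆ c, b) ⋆ b)), b, c)
Inside:  h(h(b ⋆ h(c, d, d) ⋆ c ⋆ b, (d ⋆ (b ⋆ (b ⋆ b))) ⋆ (c ⋆ (d ⋆ d)), (h(d, b, d) ⋆ (d ⋆ d)) ⋆ c) ⋆ (h((c ⋆ b) ⋆ b ⋆ c ⋆ c ⋆ d ⋆ d, h((d ⋆ c) ⋆ c, (c ⋆ c) ⋆ b ⋆ b, d ⋆ d), h(c ⋆ (b ⋆ c) ⋆ b, d ⋆ c, b ⋆ d ⋆ b ⋆ d)) ⋆ (h(h(b, b, b) ⋆ b ⋆ c ⋆ d, b ⋆ c ⋆ b ⋆ c ⋆ h(b, b, d) ⋆ c, b) ⋆ b)), b, c)  →  h(b ⋆ h(b ⋆ b ⋆ c ⋆ c ⋆ c ⋆ d ⋆ d, h(c ⋆ c ⋆ d, b ⋆ b ⋆ c ⋆ c, d ⋆ d), h(b ⋆ b ⋆ c ⋆ c, c ⋆ d, b ⋆ b ⋆ d ⋆ d)) ⋆ h(b ⋆ b ⋆ c ⋆ h(c, d, d), b ⋆ b ⋆ b ⋆ c ⋆ d ⋆ d ⋆ d, c ⋆ d ⋆ d ⋆ h(d, b, d)) ⋆ h(b ⋆ c ⋆ d ⋆ h(b, b, b), b ⋆ b ⋆ c ⋆ c ⋆ c ⋆ h(b, b, d), b), b, c)
Order the arguments:  b ⋆ c ⋆ d ⋆ h(b ⋆ h(b ⋆ b ⋆ c ⋆ c ⋆ c ⋆ d ⋆ d, h(c ⋆ c ⋆ d, b ⋆ b ⋆ c ⋆ c, d ⋆ d), h(b ⋆ b ⋆ c ⋆ c, c ⋆ d, b ⋆ b ⋆ d ⋆ d)) ⋆ h(b ⋆ b ⋆ c ⋆ h(c, d, d), b ⋆ b ⋆ b ⋆ c ⋆ d ⋆ d ⋆ d, c ⋆ d ⋆ d ⋆ h(d, b, d)) ⋆ h(b ⋆ c ⋆ d ⋆ h(b, b, b), b ⋆ b ⋆ c ⋆ c ⋆ c ⋆ h(b, b, d), b), b, c)
Rebuild:  h(b ⋆ c ⋆ d ⋆ h(b ⋆ h(b ⋆ b ⋆ c ⋆ c ⋆ c ⋆ d ⋆ d, h(c ⋆ c ⋆ d, b ⋆ b ⋆ c ⋆ c, d ⋆ d), h(b ⋆ b ⋆ c ⋆ c, c ⋆ d, b ⋆ b ⋆ d ⋆ d)) ⋆ h(b ⋆ b ⋆ c ⋆ h(c, d, d), b ⋆ b ⋆ b ⋆ c ⋆ d ⋆ d ⋆ d, c ⋆ d ⋆ d ⋆ h(d, b, d)) ⋆ h(b ⋆ c ⋆ d ⋆ h(b, b, b), b ⋆ b ⋆ c ⋆ c ⋆ c ⋆ h(b, b, d), b), b, c), c, b)

Answer: h(b ⋆ c ⋆ d ⋆ h(b ⋆ h(b ⋆ b ⋆ c ⋆ c ⋆ c ⋆ d ⋆ d, h(c ⋆ c ⋆ d, b ⋆ b ⋆ c ⋆ c, d ⋆ d), h(b ⋆ b ⋆ c ⋆ c, c ⋆ d, b ⋆ b ⋆ d ⋆ d)) ⋆ h(b ⋆ b ⋆ c ⋆ h(c, d, d), b ⋆ b ⋆ b ⋆ c ⋆ d ⋆ d ⋆ d, c ⋆ d ⋆ d ⋆ h(d, b, d)) ⋆ h(b ⋆ c ⋆ d ⋆ h(b, b, b), b ⋆ b ⋆ c ⋆ c ⋆ c ⋆ h(b, b, d), b), b, c), c, b)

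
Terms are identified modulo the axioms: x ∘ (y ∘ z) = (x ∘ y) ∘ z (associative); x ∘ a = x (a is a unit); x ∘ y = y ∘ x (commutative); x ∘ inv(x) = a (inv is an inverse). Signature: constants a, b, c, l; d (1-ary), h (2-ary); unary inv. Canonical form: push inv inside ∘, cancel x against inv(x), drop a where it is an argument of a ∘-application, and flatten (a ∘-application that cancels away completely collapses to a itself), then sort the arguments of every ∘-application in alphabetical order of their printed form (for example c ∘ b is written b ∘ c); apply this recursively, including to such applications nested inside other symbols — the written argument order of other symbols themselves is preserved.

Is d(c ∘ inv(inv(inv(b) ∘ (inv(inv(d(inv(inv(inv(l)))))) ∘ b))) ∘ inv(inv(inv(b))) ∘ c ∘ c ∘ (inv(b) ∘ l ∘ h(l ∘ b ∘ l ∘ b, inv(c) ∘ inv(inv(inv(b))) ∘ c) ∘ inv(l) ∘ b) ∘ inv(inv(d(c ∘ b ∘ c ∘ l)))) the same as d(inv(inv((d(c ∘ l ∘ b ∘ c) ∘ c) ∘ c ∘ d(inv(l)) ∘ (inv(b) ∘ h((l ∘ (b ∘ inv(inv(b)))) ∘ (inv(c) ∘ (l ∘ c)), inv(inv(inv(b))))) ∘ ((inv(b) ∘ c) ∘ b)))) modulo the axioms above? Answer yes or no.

Left:  d(c ∘ inv(inv(inv(b) ∘ (inv(inv(d(inv(inv(inv(l)))))) ∘ b))) ∘ inv(inv(inv(b))) ∘ c ∘ c ∘ (inv(b) ∘ l ∘ h(l ∘ b ∘ l ∘ b, inv(c) ∘ inv(inv(inv(b))) ∘ c) ∘ inv(l) ∘ b) ∘ inv(inv(d(c ∘ b ∘ c ∘ l))))
  Descend into:  c ∘ inv(inv(inv(b) ∘ (inv(inv(d(inv(inv(inv(l)))))) ∘ b))) ∘ inv(inv(inv(b))) ∘ c ∘ c ∘ (inv(b) ∘ l ∘ h(l ∘ b ∘ l ∘ b, inv(c) ∘ inv(inv(inv(b))) ∘ c) ∘ inv(l) ∘ b) ∘ inv(inv(d(c ∘ b ∘ c ∘ l)))
  Push inv inside:  distribute inv over ∘ and collapse double inv
  Cancel:  l cancels
  Collect terms:  c ∘ c ∘ c ∘ inv(b) ∘ d(inv(l)) ∘ h(b ∘ b ∘ l ∘ l, inv(b)) ∘ d(b ∘ c ∘ c ∘ l)
  Sort arguments:  c ∘ c ∘ c ∘ d(b ∘ c ∘ c ∘ l) ∘ d(inv(l)) ∘ h(b ∘ b ∘ l ∘ l, inv(b)) ∘ inv(b)
  Put back:  d(c ∘ c ∘ c ∘ d(b ∘ c ∘ c ∘ l) ∘ d(inv(l)) ∘ h(b ∘ b ∘ l ∘ l, inv(b)) ∘ inv(b))
Right:  d(inv(inv((d(c ∘ l ∘ b ∘ c) ∘ c) ∘ c ∘ d(inv(l)) ∘ (inv(b) ∘ h((l ∘ (b ∘ inv(inv(b)))) ∘ (inv(c) ∘ (l ∘ c)), inv(inv(inv(b))))) ∘ ((inv(b) ∘ c) ∘ b))))
  Work inside:  (d(c ∘ l ∘ b ∘ c) ∘ c) ∘ c ∘ d(inv(l)) ∘ (inv(b) ∘ h((l ∘ (b ∘ inv(inv(b)))) ∘ (inv(c) ∘ (l ∘ c)), inv(inv(inv(b))))) ∘ ((inv(b) ∘ c) ∘ b)
  Push inv inside:  distribute inv over ∘ and collapse double inv
  Combine occurrences:  d(b ∘ c ∘ c ∘ l) ∘ c ∘ c ∘ c ∘ d(inv(l)) ∘ inv(b) ∘ h(b ∘ b ∘ l ∘ l, inv(b))
  Order the arguments:  c ∘ c ∘ c ∘ d(b ∘ c ∘ c ∘ l) ∘ d(inv(l)) ∘ h(b ∘ b ∘ l ∘ l, inv(b)) ∘ inv(b)
  Reassemble:  d(c ∘ c ∘ c ∘ d(b ∘ c ∘ c ∘ l) ∘ d(inv(l)) ∘ h(b ∘ b ∘ l ∘ l, inv(b)) ∘ inv(b))

Answer: yes — both canonical forms are d(c ∘ c ∘ c ∘ d(b ∘ c ∘ c ∘ l) ∘ d(inv(l)) ∘ h(b ∘ b ∘ l ∘ l, inv(b)) ∘ inv(b))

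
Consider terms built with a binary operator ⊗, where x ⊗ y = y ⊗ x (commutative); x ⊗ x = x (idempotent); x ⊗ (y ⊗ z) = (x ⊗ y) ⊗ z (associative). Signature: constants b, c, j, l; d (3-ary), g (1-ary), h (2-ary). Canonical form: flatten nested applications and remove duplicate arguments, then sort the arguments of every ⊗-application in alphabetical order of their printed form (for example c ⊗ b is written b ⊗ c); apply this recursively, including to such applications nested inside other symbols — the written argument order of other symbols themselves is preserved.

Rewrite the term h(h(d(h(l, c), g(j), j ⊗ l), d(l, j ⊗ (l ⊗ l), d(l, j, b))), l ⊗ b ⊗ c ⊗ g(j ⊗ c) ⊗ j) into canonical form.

Answer: h(h(d(h(l, c), g(j), j ⊗ l), d(l, j ⊗ l, d(l, j, b))), b ⊗ c ⊗ g(c ⊗ j) ⊗ j ⊗ l)

Derivation:
Focus inside:  l ⊗ b ⊗ c ⊗ g(j ⊗ c) ⊗ j
Canonicalize subterm:  g(j ⊗ c)  →  g(c ⊗ j)
Sort arguments:  b ⊗ c ⊗ g(c ⊗ j) ⊗ j ⊗ l
Put back:  h(h(d(h(l, c), g(j), j ⊗ l), d(l, j ⊗ l, d(l, j, b))), b ⊗ c ⊗ g(c ⊗ j) ⊗ j ⊗ l)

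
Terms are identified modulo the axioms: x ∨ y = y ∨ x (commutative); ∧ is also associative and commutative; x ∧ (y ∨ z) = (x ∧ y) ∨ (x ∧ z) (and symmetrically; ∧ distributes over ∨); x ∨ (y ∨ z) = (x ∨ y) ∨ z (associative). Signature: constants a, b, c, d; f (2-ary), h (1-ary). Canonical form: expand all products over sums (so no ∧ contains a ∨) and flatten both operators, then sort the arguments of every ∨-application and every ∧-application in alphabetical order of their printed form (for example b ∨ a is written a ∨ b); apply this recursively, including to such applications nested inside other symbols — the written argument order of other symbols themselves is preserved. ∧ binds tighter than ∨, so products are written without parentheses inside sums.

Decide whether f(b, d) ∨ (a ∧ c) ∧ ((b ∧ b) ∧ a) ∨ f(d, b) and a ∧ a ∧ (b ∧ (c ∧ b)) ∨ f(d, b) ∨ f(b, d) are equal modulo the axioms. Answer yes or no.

Answer: yes — both canonical forms are a ∧ a ∧ b ∧ b ∧ c ∨ f(b, d) ∨ f(d, b)

Derivation:
Left:  f(b, d) ∨ (a ∧ c) ∧ ((b ∧ b) ∧ a) ∨ f(d, b)
  Un-nest:  f(b, d) ∨ a ∧ a ∧ b ∧ b ∧ c ∨ f(d, b)
  Sort arguments:  a ∧ a ∧ b ∧ b ∧ c ∨ f(b, d) ∨ f(d, b)
Right:  a ∧ a ∧ (b ∧ (c ∧ b)) ∨ f(d, b) ∨ f(b, d)
  Flatten:  a ∧ a ∧ b ∧ b ∧ c ∨ f(d, b) ∨ f(b, d)
  Sort arguments:  a ∧ a ∧ b ∧ b ∧ c ∨ f(b, d) ∨ f(d, b)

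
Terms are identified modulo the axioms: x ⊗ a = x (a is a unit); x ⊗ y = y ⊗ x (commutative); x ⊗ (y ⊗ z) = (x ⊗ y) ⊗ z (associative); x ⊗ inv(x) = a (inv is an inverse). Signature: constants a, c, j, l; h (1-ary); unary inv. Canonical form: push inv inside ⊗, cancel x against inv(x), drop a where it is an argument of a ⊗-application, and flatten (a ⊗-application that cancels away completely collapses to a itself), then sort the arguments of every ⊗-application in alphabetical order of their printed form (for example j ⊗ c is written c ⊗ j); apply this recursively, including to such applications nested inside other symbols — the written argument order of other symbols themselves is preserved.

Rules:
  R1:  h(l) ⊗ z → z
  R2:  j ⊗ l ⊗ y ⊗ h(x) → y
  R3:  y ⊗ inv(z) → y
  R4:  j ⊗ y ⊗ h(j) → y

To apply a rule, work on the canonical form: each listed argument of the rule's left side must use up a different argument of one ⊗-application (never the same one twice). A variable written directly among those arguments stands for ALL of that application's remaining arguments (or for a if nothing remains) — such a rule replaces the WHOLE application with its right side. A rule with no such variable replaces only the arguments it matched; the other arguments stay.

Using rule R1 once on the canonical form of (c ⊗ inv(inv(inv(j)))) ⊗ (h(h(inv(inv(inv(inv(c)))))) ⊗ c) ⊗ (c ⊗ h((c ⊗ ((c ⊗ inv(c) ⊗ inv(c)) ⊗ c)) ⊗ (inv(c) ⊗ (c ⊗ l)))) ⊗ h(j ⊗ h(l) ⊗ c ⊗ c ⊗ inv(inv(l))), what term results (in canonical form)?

Answer: c ⊗ c ⊗ c ⊗ h(c ⊗ c ⊗ j ⊗ l) ⊗ h(c ⊗ l) ⊗ h(h(c)) ⊗ inv(j)

Derivation:
Canonical form:  c ⊗ c ⊗ c ⊗ h(c ⊗ c ⊗ h(l) ⊗ j ⊗ l) ⊗ h(c ⊗ l) ⊗ h(h(c)) ⊗ inv(j)
R1 matches:  uses h(l);  z := c ⊗ c ⊗ j ⊗ l
The variable takes the whole remainder — replace the entire application.
Result:  c ⊗ c ⊗ c ⊗ h(c ⊗ c ⊗ j ⊗ l) ⊗ h(c ⊗ l) ⊗ h(h(c)) ⊗ inv(j)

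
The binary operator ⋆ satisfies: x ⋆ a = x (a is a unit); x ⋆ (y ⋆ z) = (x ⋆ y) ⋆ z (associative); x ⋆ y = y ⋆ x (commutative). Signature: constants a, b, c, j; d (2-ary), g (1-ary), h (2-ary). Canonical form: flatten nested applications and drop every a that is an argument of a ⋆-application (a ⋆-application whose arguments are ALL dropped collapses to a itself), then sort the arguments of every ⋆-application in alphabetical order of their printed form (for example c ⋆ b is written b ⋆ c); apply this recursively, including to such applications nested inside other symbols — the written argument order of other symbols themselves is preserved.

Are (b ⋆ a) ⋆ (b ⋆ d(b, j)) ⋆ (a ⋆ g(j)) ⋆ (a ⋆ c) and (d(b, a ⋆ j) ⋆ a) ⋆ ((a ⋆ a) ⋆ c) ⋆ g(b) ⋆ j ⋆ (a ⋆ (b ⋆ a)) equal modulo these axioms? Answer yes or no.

Answer: no — b ⋆ b ⋆ c ⋆ d(b, j) ⋆ g(j) vs b ⋆ c ⋆ d(b, j) ⋆ g(b) ⋆ j

Derivation:
Left:  (b ⋆ a) ⋆ (b ⋆ d(b, j)) ⋆ (a ⋆ g(j)) ⋆ (a ⋆ c)
  Merge nested applications:  b ⋆ a ⋆ b ⋆ d(b, j) ⋆ a ⋆ g(j) ⋆ a ⋆ c
  Drop the unit:  drop a (×3)
  Sort:  b ⋆ b ⋆ c ⋆ d(b, j) ⋆ g(j)
Right:  (d(b, a ⋆ j) ⋆ a) ⋆ ((a ⋆ a) ⋆ c) ⋆ g(b) ⋆ j ⋆ (a ⋆ (b ⋆ a))
  Flatten:  d(b, a ⋆ j) ⋆ a ⋆ a ⋆ a ⋆ c ⋆ g(b) ⋆ j ⋆ a ⋆ b ⋆ a
  Simplify inside:  d(b, a ⋆ j)  →  d(b, j)
  Drop the unit:  drop a (×5)
  Sort arguments:  b ⋆ c ⋆ d(b, j) ⋆ g(b) ⋆ j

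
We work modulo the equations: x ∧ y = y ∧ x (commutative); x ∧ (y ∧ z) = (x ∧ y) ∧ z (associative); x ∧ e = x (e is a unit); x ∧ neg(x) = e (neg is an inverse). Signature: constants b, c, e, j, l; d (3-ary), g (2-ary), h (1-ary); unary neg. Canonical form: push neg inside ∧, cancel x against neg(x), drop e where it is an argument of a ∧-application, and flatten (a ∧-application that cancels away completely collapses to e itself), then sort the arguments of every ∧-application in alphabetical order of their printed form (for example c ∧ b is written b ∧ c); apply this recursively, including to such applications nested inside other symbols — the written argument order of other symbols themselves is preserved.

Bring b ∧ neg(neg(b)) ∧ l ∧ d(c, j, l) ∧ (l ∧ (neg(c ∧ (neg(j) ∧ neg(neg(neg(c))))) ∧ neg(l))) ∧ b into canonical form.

Answer: b ∧ b ∧ b ∧ d(c, j, l) ∧ j ∧ l

Derivation:
Push neg inside:  distribute neg over ∧ and collapse double neg
Cancel:  c cancels
Collect terms:  b ∧ b ∧ b ∧ l ∧ d(c, j, l) ∧ j
Sort arguments:  b ∧ b ∧ b ∧ d(c, j, l) ∧ j ∧ l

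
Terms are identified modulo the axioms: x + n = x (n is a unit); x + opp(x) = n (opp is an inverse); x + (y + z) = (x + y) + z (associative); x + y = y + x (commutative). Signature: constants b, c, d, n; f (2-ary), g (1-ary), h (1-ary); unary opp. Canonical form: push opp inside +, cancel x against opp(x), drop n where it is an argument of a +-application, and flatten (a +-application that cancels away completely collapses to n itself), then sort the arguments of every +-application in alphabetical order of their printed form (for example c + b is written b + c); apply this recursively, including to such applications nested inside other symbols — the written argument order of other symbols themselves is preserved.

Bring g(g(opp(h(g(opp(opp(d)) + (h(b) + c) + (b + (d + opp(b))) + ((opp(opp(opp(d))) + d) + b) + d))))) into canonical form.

Descend into:  opp(opp(d)) + (h(b) + c) + (b + (d + opp(b))) + ((opp(opp(opp(d))) + d) + b) + d
Push opp inside:  distribute opp over + and collapse double opp
Collect:  d + d + d + h(b) + c + b
Sort arguments:  b + c + d + d + d + h(b)
Put back:  g(g(opp(h(g(b + c + d + d + d + h(b))))))

Answer: g(g(opp(h(g(b + c + d + d + d + h(b))))))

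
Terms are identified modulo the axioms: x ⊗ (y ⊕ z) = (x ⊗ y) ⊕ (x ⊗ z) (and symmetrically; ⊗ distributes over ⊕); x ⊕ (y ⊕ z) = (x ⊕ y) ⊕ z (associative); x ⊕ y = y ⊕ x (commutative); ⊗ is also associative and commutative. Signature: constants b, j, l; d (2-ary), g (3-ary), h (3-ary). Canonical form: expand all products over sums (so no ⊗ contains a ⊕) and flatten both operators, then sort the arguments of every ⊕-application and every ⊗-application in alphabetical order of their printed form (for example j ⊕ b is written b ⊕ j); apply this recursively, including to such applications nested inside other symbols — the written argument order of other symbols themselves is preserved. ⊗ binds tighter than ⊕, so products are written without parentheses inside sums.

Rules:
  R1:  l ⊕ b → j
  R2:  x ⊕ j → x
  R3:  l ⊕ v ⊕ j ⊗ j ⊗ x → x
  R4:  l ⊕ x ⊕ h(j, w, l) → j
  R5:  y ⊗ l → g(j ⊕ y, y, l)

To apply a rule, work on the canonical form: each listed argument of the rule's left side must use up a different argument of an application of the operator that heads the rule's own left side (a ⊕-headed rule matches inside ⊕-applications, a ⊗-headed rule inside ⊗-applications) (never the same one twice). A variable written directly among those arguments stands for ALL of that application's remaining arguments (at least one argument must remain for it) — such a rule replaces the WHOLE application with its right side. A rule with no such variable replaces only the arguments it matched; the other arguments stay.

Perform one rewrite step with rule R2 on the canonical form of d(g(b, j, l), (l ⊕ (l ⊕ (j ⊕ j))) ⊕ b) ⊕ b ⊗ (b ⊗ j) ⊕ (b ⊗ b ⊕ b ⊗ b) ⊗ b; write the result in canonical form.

Canonical form:  b ⊗ b ⊗ b ⊕ b ⊗ b ⊗ b ⊕ b ⊗ b ⊗ j ⊕ d(g(b, j, l), b ⊕ j ⊕ j ⊕ l ⊕ l)
Apply R2:  consuming j;  x := b ⊕ j ⊕ l ⊕ l
The extension variable absorbs all remaining arguments, so the whole application is rewritten.
Giving:  b ⊗ b ⊗ b ⊕ b ⊗ b ⊗ b ⊕ b ⊗ b ⊗ j ⊕ d(g(b, j, l), b ⊕ j ⊕ l ⊕ l)

Answer: b ⊗ b ⊗ b ⊕ b ⊗ b ⊗ b ⊕ b ⊗ b ⊗ j ⊕ d(g(b, j, l), b ⊕ j ⊕ l ⊕ l)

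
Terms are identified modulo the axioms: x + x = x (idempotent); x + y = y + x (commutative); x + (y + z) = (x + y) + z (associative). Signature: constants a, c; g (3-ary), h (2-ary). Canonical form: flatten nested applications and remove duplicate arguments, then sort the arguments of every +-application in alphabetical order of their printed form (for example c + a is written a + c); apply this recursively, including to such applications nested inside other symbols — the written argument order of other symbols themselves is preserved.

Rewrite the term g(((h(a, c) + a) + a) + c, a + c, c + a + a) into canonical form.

Work inside:  ((h(a, c) + a) + a) + c
Flatten:  h(a, c) + a + a + c
Idempotence:  drop duplicate a
Sort:  a + c + h(a, c)
Rebuild:  g(a + c + h(a, c), a + c, a + c)

Answer: g(a + c + h(a, c), a + c, a + c)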